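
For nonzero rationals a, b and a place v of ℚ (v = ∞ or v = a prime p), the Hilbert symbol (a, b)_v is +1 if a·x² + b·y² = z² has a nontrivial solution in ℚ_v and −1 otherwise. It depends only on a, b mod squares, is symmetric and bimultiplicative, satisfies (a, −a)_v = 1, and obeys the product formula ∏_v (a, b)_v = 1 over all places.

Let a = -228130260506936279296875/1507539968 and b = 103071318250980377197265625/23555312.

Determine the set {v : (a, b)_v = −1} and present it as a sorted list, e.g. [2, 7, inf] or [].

Mod squares: a ≡ -143773, b ≡ 275655. Check v ∈ {∞, 2, 3, 5, 7, 11, 17, 19, 23, 47}.
v=2: v_2(a)=-10, v_2(b)=-4; units ≡ 3, 7 (mod 8); ε·ε+αω+βω = 1·1+-10·0+-4·1 ≡ 1  ⇒  (a,b)_2 = -1.
v=∞: -143773 < 0 and 275655 > 0  ⇒  (a,b)_∞ = +1.
v=11: a=11^-2·(≡7), b=11^-2·(≡10) mod 11; (7|11)=-1, (10|11)=-1; (−1)^{-2·-2·5}·(-1)^-2·(-1)^-2 = +1.
v=5: a=5^12·(≡3), b=5^19·(≡1) mod 5; (3|5)=-1, (1|5)=+1; (−1)^{12·19·2}·(-1)^19·(+1)^12 = -1.
v=19: a=19^5·(≡14), b=19^2·(≡15) mod 19; (14|19)=-1, (15|19)=-1; (−1)^{5·2·9}·(-1)^2·(-1)^5 = -1.
v=23: a=23^-3·(≡7), b=23^-3·(≡13) mod 23; (7|23)=-1, (13|23)=+1; (−1)^{-3·-3·11}·(-1)^-3·(+1)^-3 = +1.
v=17: a=17^2·(≡4), b=17^3·(≡7) mod 17; (4|17)=+1, (7|17)=-1; (−1)^{2·3·8}·(+1)^3·(-1)^2 = +1.
v=47: a=47^1·(≡26), b=47^1·(≡27) mod 47; (26|47)=-1, (27|47)=+1; (−1)^{1·1·23}·(-1)^1·(+1)^1 = +1.
v=3: a=3^4·(≡2), b=3^3·(≡1) mod 3; (2|3)=-1, (1|3)=+1; (−1)^{4·3·1}·(-1)^3·(+1)^4 = -1.
v=7: a=7^3·(≡5), b=7^4·(≡4) mod 7; (5|7)=-1, (4|7)=+1; (−1)^{3·4·3}·(-1)^4·(+1)^3 = +1.
Ram(-143773, 275655) = {2, 3, 5, 19}; no ℚ_2-point on the conic.

[2, 3, 5, 19]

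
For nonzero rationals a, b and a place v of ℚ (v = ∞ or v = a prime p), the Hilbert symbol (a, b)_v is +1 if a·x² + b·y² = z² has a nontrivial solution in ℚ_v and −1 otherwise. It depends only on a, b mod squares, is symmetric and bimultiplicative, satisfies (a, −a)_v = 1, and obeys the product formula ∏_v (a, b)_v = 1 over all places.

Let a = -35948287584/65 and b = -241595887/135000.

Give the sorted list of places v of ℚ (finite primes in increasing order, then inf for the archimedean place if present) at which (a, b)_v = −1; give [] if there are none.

Mod squares: a ≡ -24310, b ≡ -1482. Check v ∈ {∞, 2, 3, 5, 11, 13, 17, 19, 23, 43}.
v=43: a=43^2·(≡8), b=43^2·(≡38) mod 43; (8|43)=-1, (38|43)=+1; (−1)^{2·2·21}·(-1)^2·(+1)^2 = +1.
v=11: a=11^1·(≡9), b=11^0·(≡9) mod 11; (9|11)=+1, (9|11)=+1; (−1)^{1·0·5}·(+1)^0·(+1)^1 = +1.
v=13: a=13^-1·(≡5), b=13^1·(≡9) mod 13; (5|13)=-1, (9|13)=+1; (−1)^{-1·1·6}·(-1)^1·(+1)^-1 = -1.
v=17: a=17^1·(≡2), b=17^0·(≡7) mod 17; (2|17)=+1, (7|17)=-1; (−1)^{1·0·8}·(+1)^0·(-1)^1 = -1.
v=23: a=23^0·(≡8), b=23^2·(≡13) mod 23; (8|23)=+1, (13|23)=+1; (−1)^{0·2·11}·(+1)^2·(+1)^0 = +1.
v=19: a=19^2·(≡2), b=19^1·(≡5) mod 19; (2|19)=-1, (5|19)=+1; (−1)^{2·1·9}·(-1)^1·(+1)^2 = -1.
v=∞: -24310 < 0 and -1482 < 0  ⇒  (a,b)_∞ = -1.
v=3: a=3^2·(≡2), b=3^-3·(≡1) mod 3; (2|3)=-1, (1|3)=+1; (−1)^{2·-3·1}·(-1)^-3·(+1)^2 = -1.
v=5: a=5^-1·(≡2), b=5^-4·(≡3) mod 5; (2|5)=-1, (3|5)=-1; (−1)^{-1·-4·2}·(-1)^-4·(-1)^-1 = -1.
v=2: v_2(a)=5, v_2(b)=-3; units ≡ 5, 3 (mod 8); ε·ε+αω+βω = 0·1+5·1+-3·1 ≡ 0  ⇒  (a,b)_2 = +1.
Ram(-24310, -1482) = {3, 5, 13, 17, 19, ∞}; no ℚ_3-point on the conic.

[3, 5, 13, 17, 19, inf]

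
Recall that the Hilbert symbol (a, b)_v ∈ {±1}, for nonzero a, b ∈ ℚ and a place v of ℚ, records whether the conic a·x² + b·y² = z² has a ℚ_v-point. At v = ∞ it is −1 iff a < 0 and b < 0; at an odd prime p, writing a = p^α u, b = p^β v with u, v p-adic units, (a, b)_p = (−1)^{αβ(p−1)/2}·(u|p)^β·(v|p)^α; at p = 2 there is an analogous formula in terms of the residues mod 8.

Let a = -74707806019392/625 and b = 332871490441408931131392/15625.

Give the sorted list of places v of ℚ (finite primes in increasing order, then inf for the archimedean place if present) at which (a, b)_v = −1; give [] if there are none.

[2, 23, 31, 37]

Mod squares: a ≡ -3026933, b ≡ 23. Check v ∈ {∞, 2, 3, 5, 7, 13, 23, 29, 31, 37}.
v=5: a=5^-4·(≡3), b=5^-6·(≡2) mod 5; (3|5)=-1, (2|5)=-1; (−1)^{-4·-6·2}·(-1)^-6·(-1)^-4 = +1.
v=2: v_2(a)=6, v_2(b)=12; units ≡ 3, 7 (mod 8); ε·ε+αω+βω = 1·1+6·0+12·1 ≡ 1  ⇒  (a,b)_2 = -1.
v=∞: -3026933 < 0 and 23 > 0  ⇒  (a,b)_∞ = +1.
v=31: a=31^1·(≡9), b=31^2·(≡13) mod 31; (9|31)=+1, (13|31)=-1; (−1)^{1·2·15}·(+1)^2·(-1)^1 = -1.
v=23: a=23^2·(≡15), b=23^3·(≡8) mod 23; (15|23)=-1, (8|23)=+1; (−1)^{2·3·11}·(-1)^3·(+1)^2 = -1.
v=13: a=13^1·(≡8), b=13^2·(≡4) mod 13; (8|13)=-1, (4|13)=+1; (−1)^{1·2·6}·(-1)^2·(+1)^1 = +1.
v=7: a=7^1·(≡5), b=7^2·(≡1) mod 7; (5|7)=-1, (1|7)=+1; (−1)^{1·2·3}·(-1)^2·(+1)^1 = +1.
v=29: a=29^1·(≡24), b=29^2·(≡9) mod 29; (24|29)=+1, (9|29)=+1; (−1)^{1·2·14}·(+1)^2·(+1)^1 = +1.
v=3: a=3^6·(≡1), b=3^6·(≡2) mod 3; (1|3)=+1, (2|3)=-1; (−1)^{6·6·1}·(+1)^6·(-1)^6 = +1.
v=37: a=37^1·(≡13), b=37^2·(≡32) mod 37; (13|37)=-1, (32|37)=-1; (−1)^{1·2·18}·(-1)^2·(-1)^1 = -1.
|Ram(-3026933, 23)| = 4, even; anisotropic at {2, 23, 31, 37}.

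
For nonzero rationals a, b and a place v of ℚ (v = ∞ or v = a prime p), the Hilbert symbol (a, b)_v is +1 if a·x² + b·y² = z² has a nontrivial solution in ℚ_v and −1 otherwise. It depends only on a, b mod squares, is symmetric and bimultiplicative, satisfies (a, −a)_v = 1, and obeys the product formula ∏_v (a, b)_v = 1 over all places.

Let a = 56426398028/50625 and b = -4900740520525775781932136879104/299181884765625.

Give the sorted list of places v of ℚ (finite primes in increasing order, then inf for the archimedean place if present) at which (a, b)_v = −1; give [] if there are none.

Mod squares: a ≡ 2387, b ≡ -341. Check v ∈ {∞, 2, 3, 5, 7, 11, 13, 17, 31, 41}.
v=11: a=11^3·(≡7), b=11^9·(≡10) mod 11; (7|11)=-1, (10|11)=-1; (−1)^{3·9·5}·(-1)^9·(-1)^3 = -1.
v=7: a=7^1·(≡3), b=7^0·(≡1) mod 7; (3|7)=-1, (1|7)=+1; (−1)^{1·0·3}·(-1)^0·(+1)^1 = +1.
v=41: a=41^0·(≡31), b=41^-2·(≡26) mod 41; (31|41)=+1, (26|41)=-1; (−1)^{0·-2·20}·(+1)^-2·(-1)^0 = +1.
v=13: a=13^2·(≡11), b=13^8·(≡3) mod 13; (11|13)=-1, (3|13)=+1; (−1)^{2·8·6}·(-1)^8·(+1)^2 = +1.
v=31: a=31^1·(≡17), b=31^3·(≡19) mod 31; (17|31)=-1, (19|31)=+1; (−1)^{1·3·15}·(-1)^3·(+1)^1 = +1.
v=5: a=5^-4·(≡3), b=5^-12·(≡4) mod 5; (3|5)=-1, (4|5)=+1; (−1)^{-4·-12·2}·(-1)^-12·(+1)^-4 = +1.
v=17: a=17^2·(≡5), b=17^4·(≡15) mod 17; (5|17)=-1, (15|17)=+1; (−1)^{2·4·8}·(-1)^4·(+1)^2 = +1.
v=2: v_2(a)=2, v_2(b)=10; units ≡ 3, 3 (mod 8); ε·ε+αω+βω = 1·1+2·1+10·1 ≡ 1  ⇒  (a,b)_2 = -1.
v=3: a=3^-4·(≡2), b=3^-6·(≡1) mod 3; (2|3)=-1, (1|3)=+1; (−1)^{-4·-6·1}·(-1)^-6·(+1)^-4 = +1.
v=∞: 2387 > 0 and -341 < 0  ⇒  (a,b)_∞ = +1.
(2387, -341 / ℚ) ramifies at {2, 11}: a division algebra.

[2, 11]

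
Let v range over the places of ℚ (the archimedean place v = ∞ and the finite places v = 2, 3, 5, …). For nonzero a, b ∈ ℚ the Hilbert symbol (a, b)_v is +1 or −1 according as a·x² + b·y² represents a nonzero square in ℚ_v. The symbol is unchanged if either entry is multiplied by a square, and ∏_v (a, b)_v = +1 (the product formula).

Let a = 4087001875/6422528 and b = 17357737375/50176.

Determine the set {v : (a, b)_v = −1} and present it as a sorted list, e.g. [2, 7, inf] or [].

[2, 11]

Mod squares: a ≡ 374, b ≡ 55. Check v ∈ {∞, 2, 5, 7, 11, 17, 19}.
v=19: a=19^0·(≡15), b=19^2·(≡17) mod 19; (15|19)=-1, (17|19)=+1; (−1)^{0·2·9}·(-1)^2·(+1)^0 = +1.
v=17: a=17^3·(≡5), b=17^2·(≡2) mod 17; (5|17)=-1, (2|17)=+1; (−1)^{3·2·8}·(-1)^2·(+1)^3 = +1.
v=∞: 374 > 0 and 55 > 0  ⇒  (a,b)_∞ = +1.
v=11: a=11^3·(≡4), b=11^3·(≡4) mod 11; (4|11)=+1, (4|11)=+1; (−1)^{3·3·5}·(+1)^3·(+1)^3 = -1.
v=2: v_2(a)=-17, v_2(b)=-10; units ≡ 3, 7 (mod 8); ε·ε+αω+βω = 1·1+-17·0+-10·1 ≡ 1  ⇒  (a,b)_2 = -1.
v=5: a=5^4·(≡1), b=5^3·(≡4) mod 5; (1|5)=+1, (4|5)=+1; (−1)^{4·3·2}·(+1)^3·(+1)^4 = +1.
v=7: a=7^-2·(≡3), b=7^-2·(≡3) mod 7; (3|7)=-1, (3|7)=-1; (−1)^{-2·-2·3}·(-1)^-2·(-1)^-2 = +1.
Ram(374, 55) = {2, 11}; no ℚ_2-point on the conic.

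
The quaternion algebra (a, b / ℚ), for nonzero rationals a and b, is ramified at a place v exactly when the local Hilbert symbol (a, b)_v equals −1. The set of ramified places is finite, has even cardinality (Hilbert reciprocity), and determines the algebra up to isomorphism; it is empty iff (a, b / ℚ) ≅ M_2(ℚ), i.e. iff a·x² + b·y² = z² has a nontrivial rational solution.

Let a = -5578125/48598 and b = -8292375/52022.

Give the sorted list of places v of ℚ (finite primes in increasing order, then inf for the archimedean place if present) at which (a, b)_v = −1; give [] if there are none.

[2, 3, 11, 13, 19, inf]

Mod squares: a ≡ -7854, b ≡ -17290. Check v ∈ {∞, 2, 3, 5, 7, 11, 13, 17, 19, 37, 47}.
v=∞: -7854 < 0 and -17290 < 0  ⇒  (a,b)_∞ = -1.
v=7: a=7^1·(≡3), b=7^1·(≡4) mod 7; (3|7)=-1, (4|7)=+1; (−1)^{1·1·3}·(-1)^1·(+1)^1 = +1.
v=3: a=3^1·(≡1), b=3^6·(≡2) mod 3; (1|3)=+1, (2|3)=-1; (−1)^{1·6·1}·(+1)^6·(-1)^1 = -1.
v=19: a=19^0·(≡12), b=19^-1·(≡2) mod 19; (12|19)=-1, (2|19)=-1; (−1)^{0·-1·9}·(-1)^-1·(-1)^0 = -1.
v=17: a=17^1·(≡5), b=17^0·(≡2) mod 17; (5|17)=-1, (2|17)=+1; (−1)^{1·0·8}·(-1)^0·(+1)^1 = +1.
v=11: a=11^-1·(≡9), b=11^0·(≡10) mod 11; (9|11)=+1, (10|11)=-1; (−1)^{-1·0·5}·(+1)^0·(-1)^-1 = -1.
v=2: v_2(a)=-1, v_2(b)=-1; units ≡ 1, 3 (mod 8); ε·ε+αω+βω = 0·1+-1·1+-1·0 ≡ 1  ⇒  (a,b)_2 = -1.
v=47: a=47^-2·(≡16), b=47^0·(≡37) mod 47; (16|47)=+1, (37|47)=+1; (−1)^{-2·0·23}·(+1)^0·(+1)^-2 = +1.
v=5: a=5^6·(≡1), b=5^3·(≡3) mod 5; (1|5)=+1, (3|5)=-1; (−1)^{6·3·2}·(+1)^3·(-1)^6 = +1.
v=37: a=37^0·(≡28), b=37^-2·(≡28) mod 37; (28|37)=+1, (28|37)=+1; (−1)^{0·-2·18}·(+1)^-2·(+1)^0 = +1.
v=13: a=13^0·(≡8), b=13^1·(≡1) mod 13; (8|13)=-1, (1|13)=+1; (−1)^{0·1·6}·(-1)^1·(+1)^0 = -1.
|Ram(-7854, -17290)| = 6, even; anisotropic at {2, 3, 11, 13, 19, ∞}.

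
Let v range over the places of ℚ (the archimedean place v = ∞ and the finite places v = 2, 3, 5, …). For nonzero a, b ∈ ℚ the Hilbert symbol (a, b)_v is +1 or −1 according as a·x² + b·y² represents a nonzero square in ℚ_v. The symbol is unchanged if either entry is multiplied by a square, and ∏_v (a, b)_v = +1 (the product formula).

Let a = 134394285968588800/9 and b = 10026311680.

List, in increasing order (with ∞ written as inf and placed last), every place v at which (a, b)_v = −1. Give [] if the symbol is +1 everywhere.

Mod squares: a ≡ 187, b ≡ 70. Check v ∈ {∞, 2, 3, 5, 7, 11, 17}.
v=7: a=7^2·(≡5), b=7^1·(≡5) mod 7; (5|7)=-1, (5|7)=-1; (−1)^{2·1·3}·(-1)^1·(-1)^2 = -1.
v=17: a=17^3·(≡10), b=17^2·(≡13) mod 17; (10|17)=-1, (13|17)=+1; (−1)^{3·2·8}·(-1)^2·(+1)^3 = +1.
v=∞: 187 > 0 and 70 > 0  ⇒  (a,b)_∞ = +1.
v=5: a=5^2·(≡3), b=5^1·(≡1) mod 5; (3|5)=-1, (1|5)=+1; (−1)^{2·1·2}·(-1)^1·(+1)^2 = -1.
v=11: a=11^3·(≡7), b=11^2·(≡4) mod 11; (7|11)=-1, (4|11)=+1; (−1)^{3·2·5}·(-1)^2·(+1)^3 = +1.
v=3: a=3^-2·(≡1), b=3^0·(≡1) mod 3; (1|3)=+1, (1|3)=+1; (−1)^{-2·0·1}·(+1)^0·(+1)^-2 = +1.
v=2: v_2(a)=24, v_2(b)=13; units ≡ 3, 3 (mod 8); ε·ε+αω+βω = 1·1+24·1+13·1 ≡ 0  ⇒  (a,b)_2 = +1.
|Ram(187, 70)| = 2, even; anisotropic at {5, 7}.

[5, 7]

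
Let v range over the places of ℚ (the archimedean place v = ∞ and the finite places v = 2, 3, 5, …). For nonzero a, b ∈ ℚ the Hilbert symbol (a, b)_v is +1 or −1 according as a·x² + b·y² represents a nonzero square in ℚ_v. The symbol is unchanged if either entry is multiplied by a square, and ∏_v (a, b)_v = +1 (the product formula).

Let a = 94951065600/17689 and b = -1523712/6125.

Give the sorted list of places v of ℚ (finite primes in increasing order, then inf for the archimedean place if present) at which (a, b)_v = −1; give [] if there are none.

(a, b) ≡ (1426, -465) mod (ℚ^×)²; places V = {2, 3, 5, 7, 17, 19, 23, 31, ∞}.
(a,b)_31: α=1, u≡24; β=1, v≡18 (mod 31); (24|31)=-1, (18|31)=+1; sign (−1)^1·-1^1·+1^1 = +1.
(a,b)_7: α=-2, u≡5; β=-2, v≡1 (mod 7); (5|7)=-1, (1|7)=+1; sign (−1)^0·-1^-2·+1^-2 = +1.
(a,b)_19: α=-2, u≡16; β=0, v≡18 (mod 19); (16|19)=+1, (18|19)=-1; sign (−1)^0·+1^0·-1^-2 = +1.
(a,b)_2: α=11, β=14; u≡1, v≡7 (mod 8); ε(u)ε(v)=0·1, αω(v)=11·0, βω(u)=14·0; sum ≡ 0  ⇒  +1.
(a,b)_17: α=2, u≡4; β=0, v≡3 (mod 17); (4|17)=+1, (3|17)=-1; sign (−1)^0·+1^0·-1^2 = +1.
(a,b)_5: α=2, u≡1; β=-3, v≡2 (mod 5); (1|5)=+1, (2|5)=-1; sign (−1)^0·+1^-3·-1^2 = +1.
(a,b)_∞: sgn(1426)=+, sgn(-465)=−, so +1.
(a,b)_3: α=2, u≡1; β=1, v≡1 (mod 3); (1|3)=+1, (1|3)=+1; sign (−1)^0·+1^1·+1^2 = +1.
(a,b)_23: α=1, u≡16; β=0, v≡12 (mod 23); (16|23)=+1, (12|23)=+1; sign (−1)^0·+1^0·+1^1 = +1.
Every local symbol is +1, so the conic 1426·x² + -465·y² = z² has ℚ_v-points for all v and hence a ℚ-point; (a, b / ℚ) ≅ M_2(ℚ).

[]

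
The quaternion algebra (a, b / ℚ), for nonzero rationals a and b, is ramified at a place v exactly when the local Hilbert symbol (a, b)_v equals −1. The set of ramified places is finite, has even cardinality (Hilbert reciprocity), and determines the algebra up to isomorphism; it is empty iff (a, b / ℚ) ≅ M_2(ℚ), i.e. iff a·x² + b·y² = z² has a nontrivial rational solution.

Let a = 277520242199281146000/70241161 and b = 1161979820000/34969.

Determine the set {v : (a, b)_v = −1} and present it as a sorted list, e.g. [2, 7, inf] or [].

[5, 31]

Mod squares: a ≡ 185, b ≡ 62. Check v ∈ {∞, 2, 3, 5, 11, 13, 17, 29, 31, 37}.
v=29: a=29^-2·(≡15), b=29^0·(≡28) mod 29; (15|29)=-1, (28|29)=+1; (−1)^{-2·0·14}·(-1)^0·(+1)^-2 = +1.
v=31: a=31^2·(≡29), b=31^1·(≡1) mod 31; (29|31)=-1, (1|31)=+1; (−1)^{2·1·15}·(-1)^1·(+1)^2 = -1.
v=3: a=3^2·(≡2), b=3^0·(≡2) mod 3; (2|3)=-1, (2|3)=-1; (−1)^{2·0·1}·(-1)^0·(-1)^2 = +1.
v=11: a=11^0·(≡1), b=11^-2·(≡7) mod 11; (1|11)=+1, (7|11)=-1; (−1)^{0·-2·5}·(+1)^-2·(-1)^0 = +1.
v=13: a=13^2·(≡12), b=13^0·(≡1) mod 13; (12|13)=+1, (1|13)=+1; (−1)^{2·0·6}·(+1)^0·(+1)^2 = +1.
v=5: a=5^3·(≡3), b=5^4·(≡3) mod 5; (3|5)=-1, (3|5)=-1; (−1)^{3·4·2}·(-1)^4·(-1)^3 = -1.
v=37: a=37^7·(≡5), b=37^4·(≡7) mod 37; (5|37)=-1, (7|37)=+1; (−1)^{7·4·18}·(-1)^4·(+1)^7 = +1.
v=∞: 185 > 0 and 62 > 0  ⇒  (a,b)_∞ = +1.
v=2: v_2(a)=4, v_2(b)=5; units ≡ 1, 7 (mod 8); ε·ε+αω+βω = 0·1+4·0+5·0 ≡ 0  ⇒  (a,b)_2 = +1.
v=17: a=17^-4·(≡1), b=17^-2·(≡14) mod 17; (1|17)=+1, (14|17)=-1; (−1)^{-4·-2·8}·(+1)^-2·(-1)^-4 = +1.
(185, 62 / ℚ) ramifies at {5, 31}: a division algebra.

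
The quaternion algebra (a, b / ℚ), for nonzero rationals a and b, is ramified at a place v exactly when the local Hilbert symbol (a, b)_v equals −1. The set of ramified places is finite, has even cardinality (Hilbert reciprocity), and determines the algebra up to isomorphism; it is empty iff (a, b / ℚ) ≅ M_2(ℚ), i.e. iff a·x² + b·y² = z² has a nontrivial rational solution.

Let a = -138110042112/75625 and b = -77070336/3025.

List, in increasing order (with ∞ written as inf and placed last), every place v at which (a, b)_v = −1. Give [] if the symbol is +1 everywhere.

Mod squares: a ≡ -42, b ≡ -6. Check v ∈ {∞, 2, 3, 5, 7, 11}.
v=11: a=11^-2·(≡10), b=11^-2·(≡3) mod 11; (10|11)=-1, (3|11)=+1; (−1)^{-2·-2·5}·(-1)^-2·(+1)^-2 = +1.
v=2: v_2(a)=27, v_2(b)=19; units ≡ 3, 5 (mod 8); ε·ε+αω+βω = 1·0+27·1+19·1 ≡ 0  ⇒  (a,b)_2 = +1.
v=7: a=7^3·(≡1), b=7^2·(≡1) mod 7; (1|7)=+1, (1|7)=+1; (−1)^{3·2·3}·(+1)^2·(+1)^3 = +1.
v=3: a=3^1·(≡1), b=3^1·(≡1) mod 3; (1|3)=+1, (1|3)=+1; (−1)^{1·1·1}·(+1)^1·(+1)^1 = -1.
v=5: a=5^-4·(≡3), b=5^-2·(≡4) mod 5; (3|5)=-1, (4|5)=+1; (−1)^{-4·-2·2}·(-1)^-2·(+1)^-4 = +1.
v=∞: -42 < 0 and -6 < 0  ⇒  (a,b)_∞ = -1.
Ram(-42, -6) = {3, ∞}; no ℚ_3-point on the conic.

[3, inf]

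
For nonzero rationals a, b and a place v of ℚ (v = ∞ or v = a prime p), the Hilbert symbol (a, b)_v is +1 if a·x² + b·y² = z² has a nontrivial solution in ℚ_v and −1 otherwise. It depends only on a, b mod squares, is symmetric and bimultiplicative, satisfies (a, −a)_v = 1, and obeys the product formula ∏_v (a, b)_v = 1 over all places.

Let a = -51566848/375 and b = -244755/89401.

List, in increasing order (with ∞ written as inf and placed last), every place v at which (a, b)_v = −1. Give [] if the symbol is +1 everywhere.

Mod squares: a ≡ -10455, b ≡ -555. Check v ∈ {∞, 2, 3, 5, 7, 13, 17, 23, 37, 41}.
v=23: a=23^0·(≡7), b=23^-2·(≡10) mod 23; (7|23)=-1, (10|23)=-1; (−1)^{0·-2·11}·(-1)^-2·(-1)^0 = +1.
v=17: a=17^3·(≡10), b=17^0·(≡3) mod 17; (10|17)=-1, (3|17)=-1; (−1)^{3·0·8}·(-1)^0·(-1)^3 = -1.
v=∞: -10455 < 0 and -555 < 0  ⇒  (a,b)_∞ = -1.
v=3: a=3^-1·(≡1), b=3^3·(≡1) mod 3; (1|3)=+1, (1|3)=+1; (−1)^{-1·3·1}·(+1)^3·(+1)^-1 = -1.
v=2: v_2(a)=8, v_2(b)=0; units ≡ 1, 5 (mod 8); ε·ε+αω+βω = 0·0+8·1+0·0 ≡ 0  ⇒  (a,b)_2 = +1.
v=41: a=41^1·(≡39), b=41^0·(≡30) mod 41; (39|41)=+1, (30|41)=-1; (−1)^{1·0·20}·(+1)^0·(-1)^1 = -1.
v=7: a=7^0·(≡6), b=7^2·(≡6) mod 7; (6|7)=-1, (6|7)=-1; (−1)^{0·2·3}·(-1)^2·(-1)^0 = +1.
v=37: a=37^0·(≡3), b=37^1·(≡5) mod 37; (3|37)=+1, (5|37)=-1; (−1)^{0·1·18}·(+1)^1·(-1)^0 = +1.
v=5: a=5^-3·(≡4), b=5^1·(≡4) mod 5; (4|5)=+1, (4|5)=+1; (−1)^{-3·1·2}·(+1)^1·(+1)^-3 = +1.
v=13: a=13^0·(≡4), b=13^-2·(≡1) mod 13; (4|13)=+1, (1|13)=+1; (−1)^{0·-2·6}·(+1)^-2·(+1)^0 = +1.
(-10455, -555 / ℚ) ramifies at {3, 17, 41, ∞}: a division algebra.

[3, 17, 41, inf]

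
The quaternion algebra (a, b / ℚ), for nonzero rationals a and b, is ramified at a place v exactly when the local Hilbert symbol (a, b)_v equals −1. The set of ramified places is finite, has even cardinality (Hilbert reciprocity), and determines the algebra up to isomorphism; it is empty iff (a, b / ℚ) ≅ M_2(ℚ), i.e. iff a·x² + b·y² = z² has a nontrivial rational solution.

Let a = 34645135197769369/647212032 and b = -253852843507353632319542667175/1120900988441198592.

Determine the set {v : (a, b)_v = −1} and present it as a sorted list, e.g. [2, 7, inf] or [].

[2, 19]

(a, b) ≡ (3, -741) mod (ℚ^×)²; places V = {2, 3, 5, 7, 13, 17, 19, 37, ∞}.
(a,b)_13: α=8, u≡10; β=9, v≡8 (mod 13); (10|13)=+1, (8|13)=-1; sign (−1)^0·+1^9·-1^8 = +1.
(a,b)_7: α=6, u≡5; β=10, v≡4 (mod 7); (5|7)=-1, (4|7)=+1; sign (−1)^0·-1^10·+1^6 = +1.
(a,b)_19: α=2, u≡18; β=5, v≡12 (mod 19); (18|19)=-1, (12|19)=-1; sign (−1)^0·-1^5·-1^2 = -1.
(a,b)_17: α=-2, u≡7; β=-6, v≡5 (mod 17); (7|17)=-1, (5|17)=-1; sign (−1)^0·-1^-6·-1^-2 = +1.
(a,b)_37: α=0, u≡1; β=2, v≡10 (mod 37); (1|37)=+1, (10|37)=+1; sign (−1)^0·+1^2·+1^0 = +1.
(a,b)_3: α=-7, u≡1; β=-11, v≡2 (mod 3); (1|3)=+1, (2|3)=-1; sign (−1)^1·+1^-11·-1^-7 = +1.
(a,b)_∞: sgn(3)=+, sgn(-741)=−, so +1.
(a,b)_2: α=-10, β=-18; u≡3, v≡3 (mod 8); ε(u)ε(v)=1·1, αω(v)=-10·1, βω(u)=-18·1; sum ≡ 1  ⇒  -1.
(a,b)_5: α=0, u≡2; β=2, v≡4 (mod 5); (2|5)=-1, (4|5)=+1; sign (−1)^0·-1^2·+1^0 = +1.
|Ram(3, -741)| = 2, even; anisotropic at {2, 19}.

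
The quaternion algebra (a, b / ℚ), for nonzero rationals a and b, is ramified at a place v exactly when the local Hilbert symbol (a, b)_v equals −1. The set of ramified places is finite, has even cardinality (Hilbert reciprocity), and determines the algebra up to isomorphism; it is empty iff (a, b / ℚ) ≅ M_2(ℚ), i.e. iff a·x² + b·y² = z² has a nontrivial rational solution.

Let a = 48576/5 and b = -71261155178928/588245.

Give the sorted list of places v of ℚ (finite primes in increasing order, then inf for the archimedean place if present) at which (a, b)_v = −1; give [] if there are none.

(a, b) ≡ (3795, -25415) mod (ℚ^×)²; places V = {2, 3, 5, 7, 11, 13, 17, 23, ∞}.
(a,b)_5: α=-1, u≡1; β=-1, v≡3 (mod 5); (1|5)=+1, (3|5)=-1; sign (−1)^0·+1^-1·-1^-1 = -1.
(a,b)_∞: sgn(3795)=+, sgn(-25415)=−, so +1.
(a,b)_13: α=0, u≡12; β=3, v≡5 (mod 13); (12|13)=+1, (5|13)=-1; sign (−1)^0·+1^3·-1^0 = +1.
(a,b)_11: α=1, u≡1; β=2, v≡7 (mod 11); (1|11)=+1, (7|11)=-1; sign (−1)^0·+1^2·-1^1 = -1.
(a,b)_7: α=0, u≡2; β=-6, v≡4 (mod 7); (2|7)=+1, (4|7)=+1; sign (−1)^0·+1^-6·+1^0 = +1.
(a,b)_3: α=1, u≡2; β=4, v≡1 (mod 3); (2|3)=-1, (1|3)=+1; sign (−1)^0·-1^4·+1^1 = +1.
(a,b)_2: α=6, β=4; u≡3, v≡1 (mod 8); ε(u)ε(v)=1·0, αω(v)=6·0, βω(u)=4·1; sum ≡ 0  ⇒  +1.
(a,b)_17: α=0, u≡15; β=1, v≡13 (mod 17); (15|17)=+1, (13|17)=+1; sign (−1)^0·+1^1·+1^0 = +1.
(a,b)_23: α=1, u≡13; β=3, v≡21 (mod 23); (13|23)=+1, (21|23)=-1; sign (−1)^1·+1^3·-1^1 = +1.
|Ram(3795, -25415)| = 2, even; anisotropic at {5, 11}.

[5, 11]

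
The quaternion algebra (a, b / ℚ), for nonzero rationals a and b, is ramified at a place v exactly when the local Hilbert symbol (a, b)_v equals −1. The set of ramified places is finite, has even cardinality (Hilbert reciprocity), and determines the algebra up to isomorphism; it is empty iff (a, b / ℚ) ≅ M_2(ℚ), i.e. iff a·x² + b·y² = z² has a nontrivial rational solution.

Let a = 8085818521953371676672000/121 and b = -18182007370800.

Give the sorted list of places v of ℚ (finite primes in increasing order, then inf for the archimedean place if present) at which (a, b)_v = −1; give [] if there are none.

Mod squares: a ≡ 155, b ≡ -64883. Check v ∈ {∞, 2, 3, 5, 7, 11, 13, 23, 31}.
v=11: a=11^-2·(≡3), b=11^0·(≡2) mod 11; (3|11)=+1, (2|11)=-1; (−1)^{-2·0·5}·(+1)^0·(-1)^-2 = +1.
v=23: a=23^4·(≡15), b=23^1·(≡13) mod 23; (15|23)=-1, (13|23)=+1; (−1)^{4·1·11}·(-1)^1·(+1)^4 = -1.
v=5: a=5^3·(≡1), b=5^2·(≡3) mod 5; (1|5)=+1, (3|5)=-1; (−1)^{3·2·2}·(+1)^2·(-1)^3 = -1.
v=31: a=31^5·(≡2), b=31^3·(≡24) mod 31; (2|31)=+1, (24|31)=-1; (−1)^{5·3·15}·(+1)^3·(-1)^5 = +1.
v=7: a=7^0·(≡4), b=7^1·(≡5) mod 7; (4|7)=+1, (5|7)=-1; (−1)^{0·1·3}·(+1)^1·(-1)^0 = +1.
v=3: a=3^6·(≡2), b=3^6·(≡1) mod 3; (2|3)=-1, (1|3)=+1; (−1)^{6·6·1}·(-1)^6·(+1)^6 = +1.
v=2: v_2(a)=16, v_2(b)=4; units ≡ 3, 5 (mod 8); ε·ε+αω+βω = 1·0+16·1+4·1 ≡ 0  ⇒  (a,b)_2 = +1.
v=∞: 155 > 0 and -64883 < 0  ⇒  (a,b)_∞ = +1.
v=13: a=13^2·(≡12), b=13^1·(≡3) mod 13; (12|13)=+1, (3|13)=+1; (−1)^{2·1·6}·(+1)^1·(+1)^2 = +1.
(155, -64883 / ℚ) ramifies at {5, 23}: a division algebra.

[5, 23]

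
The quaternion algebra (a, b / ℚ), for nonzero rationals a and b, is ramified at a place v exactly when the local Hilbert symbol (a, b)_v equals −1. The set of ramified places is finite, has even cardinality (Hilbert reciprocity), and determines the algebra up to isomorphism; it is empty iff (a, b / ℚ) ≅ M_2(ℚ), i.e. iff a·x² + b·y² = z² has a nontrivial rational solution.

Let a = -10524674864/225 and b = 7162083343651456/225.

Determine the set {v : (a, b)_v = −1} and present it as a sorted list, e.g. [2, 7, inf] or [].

[2, 19]

(a, b) ≡ (-11, 15466) mod (ℚ^×)²; places V = {2, 3, 5, 11, 19, 37, ∞}.
(a,b)_19: α=2, u≡18; β=3, v≡1 (mod 19); (18|19)=-1, (1|19)=+1; sign (−1)^0·-1^3·+1^2 = -1.
(a,b)_2: α=4, β=7; u≡5, v≡5 (mod 8); ε(u)ε(v)=0·0, αω(v)=4·1, βω(u)=7·1; sum ≡ 1  ⇒  -1.
(a,b)_37: α=2, u≡26; β=3, v≡33 (mod 37); (26|37)=+1, (33|37)=+1; sign (−1)^0·+1^3·+1^2 = +1.
(a,b)_∞: sgn(-11)=−, sgn(15466)=+, so +1.
(a,b)_11: α=3, u≡10; β=5, v≡3 (mod 11); (10|11)=-1, (3|11)=+1; sign (−1)^1·-1^5·+1^3 = +1.
(a,b)_3: α=-2, u≡1; β=-2, v≡1 (mod 3); (1|3)=+1, (1|3)=+1; sign (−1)^0·+1^-2·+1^-2 = +1.
(a,b)_5: α=-2, u≡4; β=-2, v≡4 (mod 5); (4|5)=+1, (4|5)=+1; sign (−1)^0·+1^-2·+1^-2 = +1.
Ram(-11, 15466) = {2, 19}; no ℚ_2-point on the conic.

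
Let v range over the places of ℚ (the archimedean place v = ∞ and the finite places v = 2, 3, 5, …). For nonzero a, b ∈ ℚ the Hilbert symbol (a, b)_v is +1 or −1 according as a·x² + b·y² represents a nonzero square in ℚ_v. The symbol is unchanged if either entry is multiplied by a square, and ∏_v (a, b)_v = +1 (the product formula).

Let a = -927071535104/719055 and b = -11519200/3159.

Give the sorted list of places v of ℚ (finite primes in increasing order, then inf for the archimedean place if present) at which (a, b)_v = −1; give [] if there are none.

[2, 3, 5, 7, 17, inf]

(a, b) ≡ (-20995, -9282) mod (ℚ^×)²; places V = {2, 3, 5, 7, 11, 13, 17, 19, 23, 29, ∞}.
(a,b)_11: α=2, u≡5; β=2, v≡8 (mod 11); (5|11)=+1, (8|11)=-1; sign (−1)^0·+1^2·-1^2 = +1.
(a,b)_5: α=-1, u≡1; β=2, v≡3 (mod 5); (1|5)=+1, (3|5)=-1; sign (−1)^0·+1^2·-1^-1 = -1.
(a,b)_29: α=-2, u≡6; β=0, v≡26 (mod 29); (6|29)=+1, (26|29)=-1; sign (−1)^0·+1^0·-1^-2 = +1.
(a,b)_∞: sgn(-20995)=−, sgn(-9282)=−, so -1.
(a,b)_13: α=1, u≡3; β=-1, v≡1 (mod 13); (3|13)=+1, (1|13)=+1; sign (−1)^0·+1^-1·+1^1 = +1.
(a,b)_19: α=-1, u≡17; β=0, v≡5 (mod 19); (17|19)=+1, (5|19)=+1; sign (−1)^0·+1^0·+1^-1 = +1.
(a,b)_7: α=0, u≡6; β=1, v≡1 (mod 7); (6|7)=-1, (1|7)=+1; sign (−1)^0·-1^1·+1^0 = -1.
(a,b)_3: α=-2, u≡2; β=-5, v≡2 (mod 3); (2|3)=-1, (2|3)=-1; sign (−1)^0·-1^-5·-1^-2 = -1.
(a,b)_23: α=2, u≡12; β=0, v≡15 (mod 23); (12|23)=+1, (15|23)=-1; sign (−1)^0·+1^0·-1^2 = +1.
(a,b)_2: α=16, β=5; u≡5, v≡7 (mod 8); ε(u)ε(v)=0·1, αω(v)=16·0, βω(u)=5·1; sum ≡ 1  ⇒  -1.
(a,b)_17: α=1, u≡14; β=1, v≡16 (mod 17); (14|17)=-1, (16|17)=+1; sign (−1)^0·-1^1·+1^1 = -1.
(-20995, -9282 / ℚ) ramifies at {2, 3, 5, 7, 17, ∞}: a division algebra.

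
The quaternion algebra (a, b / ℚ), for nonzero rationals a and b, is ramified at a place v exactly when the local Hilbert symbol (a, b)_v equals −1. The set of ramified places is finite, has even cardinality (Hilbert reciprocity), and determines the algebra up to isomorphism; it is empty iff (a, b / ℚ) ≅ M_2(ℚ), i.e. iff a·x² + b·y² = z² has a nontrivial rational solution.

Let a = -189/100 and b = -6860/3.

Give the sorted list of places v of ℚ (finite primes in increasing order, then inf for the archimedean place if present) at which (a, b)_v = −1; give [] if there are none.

[2, inf]

Mod squares: a ≡ -21, b ≡ -105. Check v ∈ {∞, 2, 3, 5, 7}.
v=5: a=5^-2·(≡4), b=5^1·(≡1) mod 5; (4|5)=+1, (1|5)=+1; (−1)^{-2·1·2}·(+1)^1·(+1)^-2 = +1.
v=∞: -21 < 0 and -105 < 0  ⇒  (a,b)_∞ = -1.
v=3: a=3^3·(≡2), b=3^-1·(≡1) mod 3; (2|3)=-1, (1|3)=+1; (−1)^{3·-1·1}·(-1)^-1·(+1)^3 = +1.
v=7: a=7^1·(≡4), b=7^3·(≡5) mod 7; (4|7)=+1, (5|7)=-1; (−1)^{1·3·3}·(+1)^3·(-1)^1 = +1.
v=2: v_2(a)=-2, v_2(b)=2; units ≡ 3, 7 (mod 8); ε·ε+αω+βω = 1·1+-2·0+2·1 ≡ 1  ⇒  (a,b)_2 = -1.
(-21, -105 / ℚ) ramifies at {2, ∞}: a division algebra.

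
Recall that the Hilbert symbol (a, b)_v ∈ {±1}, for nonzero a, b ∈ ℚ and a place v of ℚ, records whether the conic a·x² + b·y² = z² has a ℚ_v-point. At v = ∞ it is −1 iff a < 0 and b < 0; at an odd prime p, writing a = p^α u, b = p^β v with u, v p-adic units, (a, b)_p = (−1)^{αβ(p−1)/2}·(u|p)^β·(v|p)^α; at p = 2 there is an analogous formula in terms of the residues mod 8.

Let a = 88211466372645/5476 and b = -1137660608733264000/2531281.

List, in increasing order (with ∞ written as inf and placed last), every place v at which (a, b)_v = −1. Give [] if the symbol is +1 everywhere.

Mod squares: a ≡ 5, b ≡ -43890. Check v ∈ {∞, 2, 3, 5, 7, 11, 19, 29, 37, 43}.
v=43: a=43^0·(≡19), b=43^-2·(≡14) mod 43; (19|43)=-1, (14|43)=+1; (−1)^{0·-2·21}·(-1)^-2·(+1)^0 = +1.
v=5: a=5^1·(≡4), b=5^3·(≡3) mod 5; (4|5)=+1, (3|5)=-1; (−1)^{1·3·2}·(+1)^3·(-1)^1 = -1.
v=29: a=29^2·(≡24), b=29^2·(≡7) mod 29; (24|29)=+1, (7|29)=+1; (−1)^{2·2·14}·(+1)^2·(+1)^2 = +1.
v=37: a=37^-2·(≡20), b=37^-2·(≡35) mod 37; (20|37)=-1, (35|37)=-1; (−1)^{-2·-2·18}·(-1)^-2·(-1)^-2 = +1.
v=2: v_2(a)=-2, v_2(b)=7; units ≡ 5, 7 (mod 8); ε·ε+αω+βω = 0·1+-2·0+7·1 ≡ 1  ⇒  (a,b)_2 = -1.
v=∞: 5 > 0 and -43890 < 0  ⇒  (a,b)_∞ = +1.
v=3: a=3^4·(≡2), b=3^3·(≡1) mod 3; (2|3)=-1, (1|3)=+1; (−1)^{4·3·1}·(-1)^3·(+1)^4 = -1.
v=19: a=19^2·(≡5), b=19^3·(≡12) mod 19; (5|19)=+1, (12|19)=-1; (−1)^{2·3·9}·(+1)^3·(-1)^2 = +1.
v=11: a=11^4·(≡5), b=11^3·(≡3) mod 11; (5|11)=+1, (3|11)=+1; (−1)^{4·3·5}·(+1)^3·(+1)^4 = +1.
v=7: a=7^2·(≡6), b=7^3·(≡4) mod 7; (6|7)=-1, (4|7)=+1; (−1)^{2·3·3}·(-1)^3·(+1)^2 = -1.
|Ram(5, -43890)| = 4, even; anisotropic at {2, 3, 5, 7}.

[2, 3, 5, 7]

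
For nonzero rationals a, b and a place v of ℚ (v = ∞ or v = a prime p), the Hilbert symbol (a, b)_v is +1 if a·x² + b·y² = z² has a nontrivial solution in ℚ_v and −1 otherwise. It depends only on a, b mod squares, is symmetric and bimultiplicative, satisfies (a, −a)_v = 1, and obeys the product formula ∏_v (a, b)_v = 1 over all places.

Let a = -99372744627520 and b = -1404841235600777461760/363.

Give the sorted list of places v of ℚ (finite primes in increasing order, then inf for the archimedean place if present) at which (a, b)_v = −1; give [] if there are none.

Mod squares: a ≡ -354445, b ≡ -24456705. Check v ∈ {∞, 2, 3, 5, 7, 11, 13, 19, 23, 41}.
v=23: a=23^2·(≡6), b=23^3·(≡9) mod 23; (6|23)=+1, (9|23)=+1; (−1)^{2·3·11}·(+1)^3·(+1)^2 = +1.
v=13: a=13^3·(≡9), b=13^3·(≡3) mod 13; (9|13)=+1, (3|13)=+1; (−1)^{3·3·6}·(+1)^3·(+1)^3 = +1.
v=19: a=19^1·(≡18), b=19^1·(≡7) mod 19; (18|19)=-1, (7|19)=+1; (−1)^{1·1·9}·(-1)^1·(+1)^1 = +1.
v=5: a=5^1·(≡1), b=5^1·(≡1) mod 5; (1|5)=+1, (1|5)=+1; (−1)^{1·1·2}·(+1)^1·(+1)^1 = +1.
v=11: a=11^0·(≡10), b=11^-2·(≡8) mod 11; (10|11)=-1, (8|11)=-1; (−1)^{0·-2·5}·(-1)^-2·(-1)^0 = +1.
v=2: v_2(a)=6, v_2(b)=14; units ≡ 3, 7 (mod 8); ε·ε+αω+βω = 1·1+6·0+14·1 ≡ 1  ⇒  (a,b)_2 = -1.
v=41: a=41^1·(≡19), b=41^1·(≡31) mod 41; (19|41)=-1, (31|41)=+1; (−1)^{1·1·20}·(-1)^1·(+1)^1 = -1.
v=3: a=3^0·(≡2), b=3^-1·(≡1) mod 3; (2|3)=-1, (1|3)=+1; (−1)^{0·-1·1}·(-1)^-1·(+1)^0 = -1.
v=7: a=7^3·(≡5), b=7^7·(≡2) mod 7; (5|7)=-1, (2|7)=+1; (−1)^{3·7·3}·(-1)^7·(+1)^3 = +1.
v=∞: -354445 < 0 and -24456705 < 0  ⇒  (a,b)_∞ = -1.
|Ram(-354445, -24456705)| = 4, even; anisotropic at {2, 3, 41, ∞}.

[2, 3, 41, inf]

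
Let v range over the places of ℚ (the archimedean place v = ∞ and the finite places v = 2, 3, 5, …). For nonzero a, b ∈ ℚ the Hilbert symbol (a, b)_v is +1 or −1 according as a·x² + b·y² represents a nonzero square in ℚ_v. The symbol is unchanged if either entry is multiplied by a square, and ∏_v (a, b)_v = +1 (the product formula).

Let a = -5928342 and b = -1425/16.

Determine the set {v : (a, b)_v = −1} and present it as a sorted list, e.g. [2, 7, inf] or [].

Mod squares: a ≡ -16422, b ≡ -57. Check v ∈ {∞, 2, 3, 5, 7, 17, 19, 23}.
v=5: a=5^0·(≡3), b=5^2·(≡3) mod 5; (3|5)=-1, (3|5)=-1; (−1)^{0·2·2}·(-1)^2·(-1)^0 = +1.
v=2: v_2(a)=1, v_2(b)=-4; units ≡ 5, 7 (mod 8); ε·ε+αω+βω = 0·1+1·0+-4·1 ≡ 0  ⇒  (a,b)_2 = +1.
v=19: a=19^2·(≡13), b=19^1·(≡6) mod 19; (13|19)=-1, (6|19)=+1; (−1)^{2·1·9}·(-1)^1·(+1)^2 = -1.
v=23: a=23^1·(≡7), b=23^0·(≡13) mod 23; (7|23)=-1, (13|23)=+1; (−1)^{1·0·11}·(-1)^0·(+1)^1 = +1.
v=3: a=3^1·(≡1), b=3^1·(≡2) mod 3; (1|3)=+1, (2|3)=-1; (−1)^{1·1·1}·(+1)^1·(-1)^1 = +1.
v=7: a=7^1·(≡3), b=7^0·(≡5) mod 7; (3|7)=-1, (5|7)=-1; (−1)^{1·0·3}·(-1)^0·(-1)^1 = -1.
v=17: a=17^1·(≡12), b=17^0·(≡14) mod 17; (12|17)=-1, (14|17)=-1; (−1)^{1·0·8}·(-1)^0·(-1)^1 = -1.
v=∞: -16422 < 0 and -57 < 0  ⇒  (a,b)_∞ = -1.
(-16422, -57 / ℚ) ramifies at {7, 17, 19, ∞}: a division algebra.

[7, 17, 19, inf]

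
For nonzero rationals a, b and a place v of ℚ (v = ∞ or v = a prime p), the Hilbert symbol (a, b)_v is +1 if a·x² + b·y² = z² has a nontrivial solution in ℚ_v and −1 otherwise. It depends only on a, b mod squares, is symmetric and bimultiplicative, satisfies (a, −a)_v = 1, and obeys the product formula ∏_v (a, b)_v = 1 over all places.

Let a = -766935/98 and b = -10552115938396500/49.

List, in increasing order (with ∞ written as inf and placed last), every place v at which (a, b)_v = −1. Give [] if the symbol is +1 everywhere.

[2, 5, 19, inf]

(a, b) ≡ (-170430, -4485) mod (ℚ^×)²; places V = {2, 3, 5, 7, 13, 19, 23, ∞}.
(a,b)_23: α=1, u≡20; β=3, v≡9 (mod 23); (20|23)=-1, (9|23)=+1; sign (−1)^1·-1^3·+1^1 = +1.
(a,b)_∞: sgn(-170430)=−, sgn(-4485)=−, so -1.
(a,b)_19: α=1, u≡16; β=2, v≡12 (mod 19); (16|19)=+1, (12|19)=-1; sign (−1)^0·+1^2·-1^1 = -1.
(a,b)_3: α=3, u≡1; β=7, v≡2 (mod 3); (1|3)=+1, (2|3)=-1; sign (−1)^1·+1^7·-1^3 = +1.
(a,b)_2: α=-1, β=2; u≡1, v≡3 (mod 8); ε(u)ε(v)=0·1, αω(v)=-1·1, βω(u)=2·0; sum ≡ 1  ⇒  -1.
(a,b)_13: α=1, u≡11; β=3, v≡5 (mod 13); (11|13)=-1, (5|13)=-1; sign (−1)^0·-1^3·-1^1 = +1.
(a,b)_7: α=-2, u≡3; β=-2, v≡1 (mod 7); (3|7)=-1, (1|7)=+1; sign (−1)^0·-1^-2·+1^-2 = +1.
(a,b)_5: α=1, u≡1; β=3, v≡2 (mod 5); (1|5)=+1, (2|5)=-1; sign (−1)^0·+1^3·-1^1 = -1.
(-170430, -4485 / ℚ) ramifies at {2, 5, 19, ∞}: a division algebra.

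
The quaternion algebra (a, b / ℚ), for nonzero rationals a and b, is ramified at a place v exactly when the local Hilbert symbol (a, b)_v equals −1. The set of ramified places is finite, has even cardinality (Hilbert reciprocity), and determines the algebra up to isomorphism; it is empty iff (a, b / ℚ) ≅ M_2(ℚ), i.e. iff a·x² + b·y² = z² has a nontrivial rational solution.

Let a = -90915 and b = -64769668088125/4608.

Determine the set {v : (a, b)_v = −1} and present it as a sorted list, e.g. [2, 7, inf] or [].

[2, 5, 13, inf]

Mod squares: a ≡ -90915, b ≡ -5642. Check v ∈ {∞, 2, 3, 5, 7, 11, 13, 19, 29, 31}.
v=7: a=7^0·(≡1), b=7^1·(≡3) mod 7; (1|7)=+1, (3|7)=-1; (−1)^{0·1·3}·(+1)^1·(-1)^0 = +1.
v=5: a=5^1·(≡2), b=5^4·(≡3) mod 5; (2|5)=-1, (3|5)=-1; (−1)^{1·4·2}·(-1)^4·(-1)^1 = -1.
v=31: a=31^0·(≡8), b=31^1·(≡4) mod 31; (8|31)=+1, (4|31)=+1; (−1)^{0·1·15}·(+1)^1·(+1)^0 = +1.
v=19: a=19^1·(≡3), b=19^2·(≡6) mod 19; (3|19)=-1, (6|19)=+1; (−1)^{1·2·9}·(-1)^2·(+1)^1 = +1.
v=11: a=11^1·(≡7), b=11^2·(≡1) mod 11; (7|11)=-1, (1|11)=+1; (−1)^{1·2·5}·(-1)^2·(+1)^1 = +1.
v=29: a=29^1·(≡26), b=29^2·(≡28) mod 29; (26|29)=-1, (28|29)=+1; (−1)^{1·2·14}·(-1)^2·(+1)^1 = +1.
v=∞: -90915 < 0 and -5642 < 0  ⇒  (a,b)_∞ = -1.
v=3: a=3^1·(≡1), b=3^-2·(≡1) mod 3; (1|3)=+1, (1|3)=+1; (−1)^{1·-2·1}·(+1)^-2·(+1)^1 = +1.
v=2: v_2(a)=0, v_2(b)=-9; units ≡ 5, 3 (mod 8); ε·ε+αω+βω = 0·1+0·1+-9·1 ≡ 1  ⇒  (a,b)_2 = -1.
v=13: a=13^0·(≡7), b=13^1·(≡6) mod 13; (7|13)=-1, (6|13)=-1; (−1)^{0·1·6}·(-1)^1·(-1)^0 = -1.
(-90915, -5642 / ℚ) ramifies at {2, 5, 13, ∞}: a division algebra.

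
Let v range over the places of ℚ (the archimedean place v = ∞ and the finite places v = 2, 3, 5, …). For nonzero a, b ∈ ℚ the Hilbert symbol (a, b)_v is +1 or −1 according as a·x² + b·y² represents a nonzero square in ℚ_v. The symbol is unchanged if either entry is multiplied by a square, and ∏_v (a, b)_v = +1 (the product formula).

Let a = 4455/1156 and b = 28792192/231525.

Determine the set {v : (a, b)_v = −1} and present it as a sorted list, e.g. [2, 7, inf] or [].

[2, 5, 7, 11]

(a, b) ≡ (55, 462) mod (ℚ^×)²; places V = {2, 3, 5, 7, 11, 13, 17, ∞}.
(a,b)_∞: sgn(55)=+, sgn(462)=+, so +1.
(a,b)_2: α=-2, β=7; u≡7, v≡7 (mod 8); ε(u)ε(v)=1·1, αω(v)=-2·0, βω(u)=7·0; sum ≡ 1  ⇒  -1.
(a,b)_3: α=4, u≡1; β=-3, v≡1 (mod 3); (1|3)=+1, (1|3)=+1; sign (−1)^0·+1^-3·+1^4 = +1.
(a,b)_11: α=1, u≡9; β=3, v≡9 (mod 11); (9|11)=+1, (9|11)=+1; sign (−1)^1·+1^3·+1^1 = -1.
(a,b)_17: α=-2, u≡13; β=0, v≡3 (mod 17); (13|17)=+1, (3|17)=-1; sign (−1)^0·+1^0·-1^-2 = +1.
(a,b)_13: α=0, u≡4; β=2, v≡2 (mod 13); (4|13)=+1, (2|13)=-1; sign (−1)^0·+1^2·-1^0 = +1.
(a,b)_5: α=1, u≡1; β=-2, v≡2 (mod 5); (1|5)=+1, (2|5)=-1; sign (−1)^0·+1^-2·-1^1 = -1.
(a,b)_7: α=0, u≡3; β=-3, v≡3 (mod 7); (3|7)=-1, (3|7)=-1; sign (−1)^0·-1^-3·-1^0 = -1.
Ram(55, 462) = {2, 5, 7, 11}; no ℚ_2-point on the conic.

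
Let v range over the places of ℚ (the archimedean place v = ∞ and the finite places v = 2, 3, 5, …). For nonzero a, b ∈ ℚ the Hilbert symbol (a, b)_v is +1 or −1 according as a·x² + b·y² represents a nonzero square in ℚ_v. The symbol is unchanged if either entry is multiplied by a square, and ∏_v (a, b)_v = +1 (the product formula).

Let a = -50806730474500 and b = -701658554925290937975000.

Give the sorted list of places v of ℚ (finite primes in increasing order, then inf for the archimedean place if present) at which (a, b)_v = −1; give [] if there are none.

Mod squares: a ≡ -46345, b ≡ -33110. Check v ∈ {∞, 2, 3, 5, 7, 11, 13, 23, 31, 43}.
v=43: a=43^2·(≡15), b=43^3·(≡1) mod 43; (15|43)=+1, (1|43)=+1; (−1)^{2·3·21}·(+1)^3·(+1)^2 = +1.
v=∞: -46345 < 0 and -33110 < 0  ⇒  (a,b)_∞ = -1.
v=5: a=5^3·(≡4), b=5^5·(≡3) mod 5; (4|5)=+1, (3|5)=-1; (−1)^{3·5·2}·(+1)^5·(-1)^3 = -1.
v=11: a=11^2·(≡1), b=11^3·(≡5) mod 11; (1|11)=+1, (5|11)=+1; (−1)^{2·3·5}·(+1)^3·(+1)^2 = +1.
v=7: a=7^2·(≡1), b=7^3·(≡1) mod 7; (1|7)=+1, (1|7)=+1; (−1)^{2·3·3}·(+1)^3·(+1)^2 = +1.
v=13: a=13^1·(≡10), b=13^2·(≡3) mod 13; (10|13)=+1, (3|13)=+1; (−1)^{1·2·6}·(+1)^2·(+1)^1 = +1.
v=31: a=31^1·(≡3), b=31^2·(≡6) mod 31; (3|31)=-1, (6|31)=-1; (−1)^{1·2·15}·(-1)^2·(-1)^1 = -1.
v=23: a=23^1·(≡3), b=23^2·(≡15) mod 23; (3|23)=+1, (15|23)=-1; (−1)^{1·2·11}·(+1)^2·(-1)^1 = -1.
v=2: v_2(a)=2, v_2(b)=3; units ≡ 7, 5 (mod 8); ε·ε+αω+βω = 1·0+2·1+3·0 ≡ 0  ⇒  (a,b)_2 = +1.
v=3: a=3^0·(≡2), b=3^2·(≡1) mod 3; (2|3)=-1, (1|3)=+1; (−1)^{0·2·1}·(-1)^2·(+1)^0 = +1.
|Ram(-46345, -33110)| = 4, even; anisotropic at {5, 23, 31, ∞}.

[5, 23, 31, inf]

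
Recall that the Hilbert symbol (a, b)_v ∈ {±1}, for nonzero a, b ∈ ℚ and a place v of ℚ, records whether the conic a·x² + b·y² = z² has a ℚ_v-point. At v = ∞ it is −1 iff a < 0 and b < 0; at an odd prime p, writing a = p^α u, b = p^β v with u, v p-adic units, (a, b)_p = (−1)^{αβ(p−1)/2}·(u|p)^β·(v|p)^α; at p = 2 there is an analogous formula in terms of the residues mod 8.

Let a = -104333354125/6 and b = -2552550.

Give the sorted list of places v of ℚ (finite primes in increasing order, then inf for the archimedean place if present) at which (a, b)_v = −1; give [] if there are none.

(a, b) ≡ (-510, -102102) mod (ℚ^×)²; places V = {2, 3, 5, 7, 11, 13, 17, ∞}.
(a,b)_∞: sgn(-510)=−, sgn(-102102)=−, so -1.
(a,b)_3: α=-1, u≡1; β=1, v≡1 (mod 3); (1|3)=+1, (1|3)=+1; sign (−1)^1·+1^1·+1^-1 = -1.
(a,b)_5: α=3, u≡2; β=2, v≡3 (mod 5); (2|5)=-1, (3|5)=-1; sign (−1)^0·-1^2·-1^3 = -1.
(a,b)_17: α=1, u≡8; β=1, v≡11 (mod 17); (8|17)=+1, (11|17)=-1; sign (−1)^0·+1^1·-1^1 = -1.
(a,b)_2: α=-1, β=1; u≡1, v≡5 (mod 8); ε(u)ε(v)=0·0, αω(v)=-1·1, βω(u)=1·0; sum ≡ 1  ⇒  -1.
(a,b)_13: α=2, u≡3; β=1, v≡2 (mod 13); (3|13)=+1, (2|13)=-1; sign (−1)^0·+1^1·-1^2 = +1.
(a,b)_11: α=2, u≡7; β=1, v≡6 (mod 11); (7|11)=-1, (6|11)=-1; sign (−1)^0·-1^1·-1^2 = -1.
(a,b)_7: α=4, u≡1; β=1, v≡1 (mod 7); (1|7)=+1, (1|7)=+1; sign (−1)^0·+1^1·+1^4 = +1.
(-510, -102102 / ℚ) ramifies at {2, 3, 5, 11, 17, ∞}: a division algebra.

[2, 3, 5, 11, 17, inf]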